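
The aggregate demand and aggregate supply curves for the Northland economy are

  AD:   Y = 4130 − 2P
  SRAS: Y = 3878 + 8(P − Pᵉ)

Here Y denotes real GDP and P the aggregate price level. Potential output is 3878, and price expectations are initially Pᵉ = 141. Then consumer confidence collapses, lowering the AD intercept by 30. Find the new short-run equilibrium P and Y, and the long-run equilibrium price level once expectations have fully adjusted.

Short run: P = 135, Y = 3830. Long run: P = 111.

AD shifts left: new AD is Y = 4100 − 2P. With Pᵉ = 141, SRAS is Y = 2750 + 8P.
Short run: 4100 − 2P = 2750 + 8P gives 1350 = 10P, so P = 135 and Y = 4100 − 2·135 = 3830.
Y = 3830 is below potential 3878; expectations adjust and SRAS shifts right until Y = 3878.
Long run: on the new AD curve, 3878 = 4100 − 2P gives P = 111.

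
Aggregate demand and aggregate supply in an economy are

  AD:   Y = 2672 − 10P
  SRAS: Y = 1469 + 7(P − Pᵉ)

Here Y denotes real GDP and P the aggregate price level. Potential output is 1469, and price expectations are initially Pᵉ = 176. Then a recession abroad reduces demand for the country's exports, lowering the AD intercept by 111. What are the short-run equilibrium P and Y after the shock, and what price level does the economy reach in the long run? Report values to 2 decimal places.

AD shifts left: new AD is Y = 2561 − 10P. With Pᵉ = 176, SRAS is Y = 237 + 7P.
Short run: 2561 − 10P = 237 + 7P gives 2324 = 17P, so P = 136.71 and Y = 2561 − 10P = 1193.94.
Y = 1193.94 is below potential 1469; expectations adjust and SRAS shifts right until Y = 1469.
Long run: on the new AD curve, 1469 = 2561 − 10P gives P = 109.20.

Short run: P = 136.71, Y = 1193.94. Long run: P = 109.20.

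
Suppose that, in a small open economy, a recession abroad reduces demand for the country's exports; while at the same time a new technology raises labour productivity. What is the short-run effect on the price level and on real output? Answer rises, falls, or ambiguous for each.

The first event is a negative demand shock: AD shifts left, which by itself pushes P down and Y down.
The second is a favourable supply shock: SRAS shifts right, which by itself pushes P down and Y up.
Both shocks push P down, so P falls. The two shocks push Y in opposite directions, so the effect on Y is ambiguous.

Price level: falls; output: ambiguous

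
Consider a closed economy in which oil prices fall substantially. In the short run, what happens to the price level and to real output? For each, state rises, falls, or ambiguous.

Price level: falls; output: rises

This is a favourable supply shock: SRAS shifts right.
Moving along the downward-sloping AD curve, P falls and Y rises.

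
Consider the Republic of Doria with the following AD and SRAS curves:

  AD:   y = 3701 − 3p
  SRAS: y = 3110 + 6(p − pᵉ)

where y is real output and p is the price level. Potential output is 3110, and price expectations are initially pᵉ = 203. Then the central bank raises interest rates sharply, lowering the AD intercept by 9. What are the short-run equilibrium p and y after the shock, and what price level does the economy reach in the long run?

Short run: p = 200, y = 3092. Long run: p = 194.

AD shifts left: new AD is y = 3692 − 3p. With pᵉ = 203, SRAS is y = 1892 + 6p.
Short run: 3692 − 3p = 1892 + 6p gives 1800 = 9p, so p = 200 and y = 3692 − 3·200 = 3092.
y = 3092 is below potential 3110; expectations adjust and SRAS shifts right until y = 3110.
Long run: on the new AD curve, 3110 = 3692 − 3p gives p = 194.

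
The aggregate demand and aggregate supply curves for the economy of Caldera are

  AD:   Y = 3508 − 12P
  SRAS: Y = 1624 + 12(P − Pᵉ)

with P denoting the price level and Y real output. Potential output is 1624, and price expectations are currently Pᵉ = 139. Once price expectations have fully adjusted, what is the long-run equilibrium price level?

Long-run P = 157

Short run: with Pᵉ = 139, SRAS is Y = 12P − 44. Setting AD = SRAS gives 3552 = 24P, so P = 148 and Y = 3508 − 12·148 = 1732.
Output 1732 is above potential 1624, so over time expected prices rise and SRAS shifts left until Y returns to 1624.
Long run: Y = 1624 on the AD curve gives 1624 = 3508 − 12P, so P = 157.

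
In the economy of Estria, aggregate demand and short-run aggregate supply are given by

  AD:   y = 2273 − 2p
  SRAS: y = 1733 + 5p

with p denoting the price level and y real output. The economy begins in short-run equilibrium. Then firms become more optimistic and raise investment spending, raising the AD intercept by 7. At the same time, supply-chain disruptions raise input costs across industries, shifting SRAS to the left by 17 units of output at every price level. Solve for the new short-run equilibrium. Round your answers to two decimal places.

After both shocks: AD is y = 2280 − 2p and SRAS is y = 1716 + 5p.
Setting them equal: 564 = 7p, so p = 80.57.
Substituting into AD, y = 2118.86.

p = 80.57, y = 2118.86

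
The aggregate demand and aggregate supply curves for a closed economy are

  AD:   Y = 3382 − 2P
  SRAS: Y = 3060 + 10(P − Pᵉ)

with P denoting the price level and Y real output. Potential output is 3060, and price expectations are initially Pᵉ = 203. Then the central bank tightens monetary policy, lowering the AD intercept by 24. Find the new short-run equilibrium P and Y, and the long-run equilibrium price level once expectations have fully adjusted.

AD shifts left: new AD is Y = 3358 − 2P. With Pᵉ = 203, SRAS is Y = 1030 + 10P.
Short run: 3358 − 2P = 1030 + 10P gives 2328 = 12P, so P = 194 and Y = 3358 − 2·194 = 2970.
Y = 2970 is below potential 3060; expectations adjust and SRAS shifts right until Y = 3060.
Long run: on the new AD curve, 3060 = 3358 − 2P gives P = 149.

Short run: P = 194, Y = 2970. Long run: P = 149.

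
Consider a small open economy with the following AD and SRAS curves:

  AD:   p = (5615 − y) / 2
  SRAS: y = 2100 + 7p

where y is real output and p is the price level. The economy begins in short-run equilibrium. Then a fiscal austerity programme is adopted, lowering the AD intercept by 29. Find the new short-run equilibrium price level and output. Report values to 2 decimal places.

p = 387.33, y = 4811.33

This is a negative demand shock: AD shifts left.
New AD: y = 5586 − 2p.
Set AD = SRAS: 5586 − 2p = 2100 + 7p, so 3486 = 9p and p = 387.33.
Substituting into AD, y = 4811.33.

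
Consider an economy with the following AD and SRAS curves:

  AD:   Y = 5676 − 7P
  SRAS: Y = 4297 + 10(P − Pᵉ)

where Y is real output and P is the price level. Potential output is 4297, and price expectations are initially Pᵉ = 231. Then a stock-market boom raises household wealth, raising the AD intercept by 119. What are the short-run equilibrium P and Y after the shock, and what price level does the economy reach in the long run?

Short run: P = 224, Y = 4227. Long run: P = 214.

AD shifts right: new AD is Y = 5795 − 7P. With Pᵉ = 231, SRAS is Y = 1987 + 10P.
Short run: 5795 − 7P = 1987 + 10P gives 3808 = 17P, so P = 224 and Y = 5795 − 7·224 = 4227.
Y = 4227 is below potential 4297; expectations adjust and SRAS shifts right until Y = 4297.
Long run: on the new AD curve, 4297 = 5795 − 7P gives P = 214.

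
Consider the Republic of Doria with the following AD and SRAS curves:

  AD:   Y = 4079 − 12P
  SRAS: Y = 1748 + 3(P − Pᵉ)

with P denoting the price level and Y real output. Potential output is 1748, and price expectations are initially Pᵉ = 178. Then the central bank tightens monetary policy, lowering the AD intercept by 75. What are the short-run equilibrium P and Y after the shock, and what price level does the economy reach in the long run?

AD shifts left: new AD is Y = 4004 − 12P. With Pᵉ = 178, SRAS is Y = 1214 + 3P.
Short run: 4004 − 12P = 1214 + 3P gives 2790 = 15P, so P = 186 and Y = 4004 − 12·186 = 1772.
Y = 1772 is above potential 1748; expectations adjust and SRAS shifts left until Y = 1748.
Long run: on the new AD curve, 1748 = 4004 − 12P gives P = 188.

Short run: P = 186, Y = 1772. Long run: P = 188.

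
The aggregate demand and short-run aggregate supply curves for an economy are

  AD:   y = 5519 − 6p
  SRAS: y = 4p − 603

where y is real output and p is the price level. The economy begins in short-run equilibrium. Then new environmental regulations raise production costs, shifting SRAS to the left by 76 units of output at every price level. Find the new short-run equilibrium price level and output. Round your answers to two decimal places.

This is a negative supply shock: SRAS shifts left.
New SRAS: y = 4p − 679.
Set AD = SRAS: 5519 − 6p = 4p − 679, so 6198 = 10p and p = 619.80.
Substituting into AD, y = 1800.20.

p = 619.80, y = 1800.20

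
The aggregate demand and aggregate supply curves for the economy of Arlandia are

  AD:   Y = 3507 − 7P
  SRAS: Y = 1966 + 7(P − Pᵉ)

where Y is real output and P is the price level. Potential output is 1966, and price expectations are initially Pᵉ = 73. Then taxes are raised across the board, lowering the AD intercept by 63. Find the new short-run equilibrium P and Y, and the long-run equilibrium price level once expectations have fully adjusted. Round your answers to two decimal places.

AD shifts left: new AD is Y = 3444 − 7P. With Pᵉ = 73, SRAS is Y = 1455 + 7P.
Short run: 3444 − 7P = 1455 + 7P gives 1989 = 14P, so P = 142.07 and Y = 3444 − 7P = 2449.50.
Y = 2449.50 is above potential 1966; expectations adjust and SRAS shifts left until Y = 1966.
Long run: on the new AD curve, 1966 = 3444 − 7P gives P = 211.14.

Short run: P = 142.07, Y = 2449.50. Long run: P = 211.14.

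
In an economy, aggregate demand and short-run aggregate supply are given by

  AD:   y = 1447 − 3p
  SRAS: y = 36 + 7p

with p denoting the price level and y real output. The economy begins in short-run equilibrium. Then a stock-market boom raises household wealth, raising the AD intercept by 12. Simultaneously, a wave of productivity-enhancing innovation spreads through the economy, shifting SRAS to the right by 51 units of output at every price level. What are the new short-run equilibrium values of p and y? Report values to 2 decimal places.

After both shocks: AD is y = 1459 − 3p and SRAS is y = 87 + 7p.
Setting them equal: 1372 = 10p, so p = 137.20.
Substituting into AD, y = 1047.40.

p = 137.20, y = 1047.40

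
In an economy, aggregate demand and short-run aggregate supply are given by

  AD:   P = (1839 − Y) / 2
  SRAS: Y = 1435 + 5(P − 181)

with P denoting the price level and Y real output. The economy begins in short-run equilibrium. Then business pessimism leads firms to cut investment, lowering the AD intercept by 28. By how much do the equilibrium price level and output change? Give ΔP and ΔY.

This is a negative demand shock: AD shifts left.
New AD: Y = 1811 − 2P.
SRAS can be written Y = 530 + 5P.
Set AD = SRAS: 1811 − 2P = 530 + 5P, so 1281 = 7P and P = 183.
Y = 1811 − 2·183 = 1445.
Initially P = 187, Y = 1465, so ΔP = -4 and ΔY = -20.

ΔP = -4, ΔY = -20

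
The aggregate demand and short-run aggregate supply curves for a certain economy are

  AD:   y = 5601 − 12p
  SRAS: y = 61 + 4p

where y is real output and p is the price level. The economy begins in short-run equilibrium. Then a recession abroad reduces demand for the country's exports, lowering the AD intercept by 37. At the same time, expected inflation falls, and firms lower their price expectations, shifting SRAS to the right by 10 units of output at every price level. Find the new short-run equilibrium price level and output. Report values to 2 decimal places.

After both shocks: AD is y = 5564 − 12p and SRAS is y = 71 + 4p.
Setting them equal: 5493 = 16p, so p = 343.31.
Substituting into AD, y = 1444.25.

p = 343.31, y = 1444.25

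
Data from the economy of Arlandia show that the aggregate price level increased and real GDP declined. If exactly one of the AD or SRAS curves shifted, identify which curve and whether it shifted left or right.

SRAS shifted left

P rose and Y fell. An AD shift moves P and Y in the same direction; an SRAS shift moves them in opposite directions.
Here P and Y moved in opposite directions, so the SRAS curve shifted.
Since Y fell, SRAS shifted left.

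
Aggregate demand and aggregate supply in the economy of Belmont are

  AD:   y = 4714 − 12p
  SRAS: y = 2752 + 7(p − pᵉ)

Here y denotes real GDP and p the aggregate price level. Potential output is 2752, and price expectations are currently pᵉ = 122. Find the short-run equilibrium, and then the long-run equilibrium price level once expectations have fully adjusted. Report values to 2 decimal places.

Short run: p = 148.21, y = 2935.47. Long run: p = 163.50.

Short run: with pᵉ = 122, SRAS is y = 1898 + 7p. Setting AD = SRAS gives 2816 = 19p, so p = 148.21 and y = 4714 − 12p = 2935.47.
Output 2935.47 is above potential 2752, so over time expected prices rise and SRAS shifts left until y returns to 2752.
Long run: y = 2752 on the AD curve gives 2752 = 4714 − 12p, so p = 163.50.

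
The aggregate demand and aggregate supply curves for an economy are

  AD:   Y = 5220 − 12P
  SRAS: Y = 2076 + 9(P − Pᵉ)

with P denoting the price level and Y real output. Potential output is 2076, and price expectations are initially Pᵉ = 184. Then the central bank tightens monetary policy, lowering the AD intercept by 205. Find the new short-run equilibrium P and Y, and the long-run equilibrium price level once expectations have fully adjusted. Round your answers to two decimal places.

Short run: P = 218.81, Y = 2389.29. Long run: P = 244.92.

AD shifts left: new AD is Y = 5015 − 12P. With Pᵉ = 184, SRAS is Y = 420 + 9P.
Short run: 5015 − 12P = 420 + 9P gives 4595 = 21P, so P = 218.81 and Y = 5015 − 12P = 2389.29.
Y = 2389.29 is above potential 2076; expectations adjust and SRAS shifts left until Y = 2076.
Long run: on the new AD curve, 2076 = 5015 − 12P gives P = 244.92.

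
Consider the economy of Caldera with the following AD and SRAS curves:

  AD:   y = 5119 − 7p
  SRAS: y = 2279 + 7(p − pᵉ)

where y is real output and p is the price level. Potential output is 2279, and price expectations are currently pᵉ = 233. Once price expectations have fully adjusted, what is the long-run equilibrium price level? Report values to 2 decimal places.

Short run: with pᵉ = 233, SRAS is y = 648 + 7p. Setting AD = SRAS gives 4471 = 14p, so p = 319.36 and y = 5119 − 7p = 2883.50.
Output 2883.50 is above potential 2279, so over time expected prices rise and SRAS shifts left until y returns to 2279.
Long run: y = 2279 on the AD curve gives 2279 = 5119 − 7p, so p = 405.71.

Long-run p = 405.71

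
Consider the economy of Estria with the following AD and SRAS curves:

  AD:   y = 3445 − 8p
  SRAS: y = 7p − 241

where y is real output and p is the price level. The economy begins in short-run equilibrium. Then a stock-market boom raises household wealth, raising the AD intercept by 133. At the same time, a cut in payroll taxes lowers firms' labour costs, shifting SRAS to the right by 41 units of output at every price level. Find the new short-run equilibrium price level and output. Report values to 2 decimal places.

p = 251.87, y = 1563.07

After both shocks: AD is y = 3578 − 8p and SRAS is y = 7p − 200.
Setting them equal: 3778 = 15p, so p = 251.87.
Substituting into AD, y = 1563.07.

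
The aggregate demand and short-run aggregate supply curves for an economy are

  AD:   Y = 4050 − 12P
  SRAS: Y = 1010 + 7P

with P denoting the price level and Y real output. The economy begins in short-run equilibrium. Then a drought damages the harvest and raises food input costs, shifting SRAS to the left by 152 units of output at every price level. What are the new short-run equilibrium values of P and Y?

P = 168, Y = 2034

This is a negative supply shock: SRAS shifts left.
New SRAS: Y = 858 + 7P.
Set AD = SRAS: 4050 − 12P = 858 + 7P, so 3192 = 19P and P = 168.
Y = 4050 − 12·168 = 2034.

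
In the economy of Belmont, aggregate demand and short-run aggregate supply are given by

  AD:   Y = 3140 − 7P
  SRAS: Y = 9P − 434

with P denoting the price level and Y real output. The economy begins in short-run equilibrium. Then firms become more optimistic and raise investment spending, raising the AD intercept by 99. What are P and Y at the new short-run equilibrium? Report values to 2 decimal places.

P = 229.56, Y = 1632.06

This is a positive demand shock: AD shifts right.
New AD: Y = 3239 − 7P.
Set AD = SRAS: 3239 − 7P = 9P − 434, so 3673 = 16P and P = 229.56.
Substituting into AD, Y = 1632.06.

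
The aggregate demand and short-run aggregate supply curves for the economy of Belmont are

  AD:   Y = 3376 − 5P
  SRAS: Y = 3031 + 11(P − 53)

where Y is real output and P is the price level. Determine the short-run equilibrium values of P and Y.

Write SRAS as Y = 3031 + 11P − 583 = 2448 + 11P.
Set AD = SRAS: 3376 − 5P = 2448 + 11P, so 928 = 16P and P = 58.
Then Y = 3376 − 5·58 = 3086.

P = 58, Y = 3086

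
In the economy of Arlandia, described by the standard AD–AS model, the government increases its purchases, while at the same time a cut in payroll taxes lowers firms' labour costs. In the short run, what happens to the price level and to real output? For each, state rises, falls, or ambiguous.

The first event is a positive demand shock: AD shifts right, which by itself pushes P up and Y up.
The second is a favourable supply shock: SRAS shifts right, which by itself pushes P down and Y up.
The two shocks push P in opposite directions, so the effect on P is ambiguous. Both shocks push Y up, so Y rises.

Price level: ambiguous; output: rises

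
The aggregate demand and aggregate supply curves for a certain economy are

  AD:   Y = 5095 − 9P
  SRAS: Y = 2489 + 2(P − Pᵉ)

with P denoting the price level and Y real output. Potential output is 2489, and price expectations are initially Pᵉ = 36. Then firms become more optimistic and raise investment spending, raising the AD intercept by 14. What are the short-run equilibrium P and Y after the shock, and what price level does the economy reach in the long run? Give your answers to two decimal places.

AD shifts right: new AD is Y = 5109 − 9P. With Pᵉ = 36, SRAS is Y = 2417 + 2P.
Short run: 5109 − 9P = 2417 + 2P gives 2692 = 11P, so P = 244.73 and Y = 5109 − 9P = 2906.45.
Y = 2906.45 is above potential 2489; expectations adjust and SRAS shifts left until Y = 2489.
Long run: on the new AD curve, 2489 = 5109 − 9P gives P = 291.11.

Short run: P = 244.73, Y = 2906.45. Long run: P = 291.11.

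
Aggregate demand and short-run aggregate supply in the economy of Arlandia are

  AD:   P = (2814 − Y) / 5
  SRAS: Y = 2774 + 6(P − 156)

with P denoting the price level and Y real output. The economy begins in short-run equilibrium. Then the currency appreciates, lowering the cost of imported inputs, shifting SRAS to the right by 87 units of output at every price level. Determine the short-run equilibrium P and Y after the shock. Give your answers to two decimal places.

P = 80.82, Y = 2409.91

This is a positive supply shock: SRAS shifts right.
New SRAS: Y = 1925 + 6P.
Set AD = SRAS: 2814 − 5P = 1925 + 6P, so 889 = 11P and P = 80.82.
Substituting into AD, Y = 2409.91.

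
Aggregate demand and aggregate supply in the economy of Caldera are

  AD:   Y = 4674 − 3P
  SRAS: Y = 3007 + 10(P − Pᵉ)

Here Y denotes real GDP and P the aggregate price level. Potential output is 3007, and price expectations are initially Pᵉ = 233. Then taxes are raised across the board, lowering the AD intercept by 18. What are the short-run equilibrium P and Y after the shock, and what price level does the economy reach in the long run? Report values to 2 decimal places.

Short run: P = 306.08, Y = 3737.77. Long run: P = 549.67.

AD shifts left: new AD is Y = 4656 − 3P. With Pᵉ = 233, SRAS is Y = 677 + 10P.
Short run: 4656 − 3P = 677 + 10P gives 3979 = 13P, so P = 306.08 and Y = 4656 − 3P = 3737.77.
Y = 3737.77 is above potential 3007; expectations adjust and SRAS shifts left until Y = 3007.
Long run: on the new AD curve, 3007 = 4656 − 3P gives P = 549.67.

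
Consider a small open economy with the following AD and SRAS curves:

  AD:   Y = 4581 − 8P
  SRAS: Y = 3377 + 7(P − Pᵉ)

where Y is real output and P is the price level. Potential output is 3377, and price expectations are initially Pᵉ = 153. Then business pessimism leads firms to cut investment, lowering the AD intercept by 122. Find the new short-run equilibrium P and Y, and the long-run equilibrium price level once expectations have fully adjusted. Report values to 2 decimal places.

Short run: P = 143.53, Y = 3310.73. Long run: P = 135.25.

AD shifts left: new AD is Y = 4459 − 8P. With Pᵉ = 153, SRAS is Y = 2306 + 7P.
Short run: 4459 − 8P = 2306 + 7P gives 2153 = 15P, so P = 143.53 and Y = 4459 − 8P = 3310.73.
Y = 3310.73 is below potential 3377; expectations adjust and SRAS shifts right until Y = 3377.
Long run: on the new AD curve, 3377 = 4459 − 8P gives P = 135.25.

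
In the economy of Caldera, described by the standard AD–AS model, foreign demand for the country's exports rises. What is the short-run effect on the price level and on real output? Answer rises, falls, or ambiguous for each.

Price level: rises; output: rises

This is a positive demand shock: AD shifts right.
Moving along the upward-sloping SRAS curve, P rises and Y rises.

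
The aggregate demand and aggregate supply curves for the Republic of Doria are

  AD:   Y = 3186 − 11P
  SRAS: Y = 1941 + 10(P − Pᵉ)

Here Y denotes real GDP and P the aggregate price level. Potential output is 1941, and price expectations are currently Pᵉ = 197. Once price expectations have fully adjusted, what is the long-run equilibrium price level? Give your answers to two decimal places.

Long-run P = 113.18

Short run: with Pᵉ = 197, SRAS is Y = 10P − 29. Setting AD = SRAS gives 3215 = 21P, so P = 153.10 and Y = 3186 − 11P = 1501.95.
Output 1501.95 is below potential 1941, so over time expected prices fall and SRAS shifts right until Y returns to 1941.
Long run: Y = 1941 on the AD curve gives 1941 = 3186 − 11P, so P = 113.18.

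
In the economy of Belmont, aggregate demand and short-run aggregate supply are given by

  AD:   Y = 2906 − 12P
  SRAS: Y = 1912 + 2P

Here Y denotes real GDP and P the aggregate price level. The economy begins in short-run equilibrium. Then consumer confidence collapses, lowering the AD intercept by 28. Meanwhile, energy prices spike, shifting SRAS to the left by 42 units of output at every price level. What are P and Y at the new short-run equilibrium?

P = 72, Y = 2014

After both shocks: AD is Y = 2878 − 12P and SRAS is Y = 1870 + 2P.
Setting them equal: 1008 = 14P, so P = 72.
Y = 2878 − 12·72 = 2014.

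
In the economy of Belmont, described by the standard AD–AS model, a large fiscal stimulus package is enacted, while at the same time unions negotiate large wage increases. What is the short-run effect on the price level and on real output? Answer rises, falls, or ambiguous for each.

The first event is a positive demand shock: AD shifts right, which by itself pushes P up and Y up.
The second is an adverse supply shock: SRAS shifts left, which by itself pushes P up and Y down.
Both shocks push P up, so P rises. The two shocks push Y in opposite directions, so the effect on Y is ambiguous.

Price level: rises; output: ambiguous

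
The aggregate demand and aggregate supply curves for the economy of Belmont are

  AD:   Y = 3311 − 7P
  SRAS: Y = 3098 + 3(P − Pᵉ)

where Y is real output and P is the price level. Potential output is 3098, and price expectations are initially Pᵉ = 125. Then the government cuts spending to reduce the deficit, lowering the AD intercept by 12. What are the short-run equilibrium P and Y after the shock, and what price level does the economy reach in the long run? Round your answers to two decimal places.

Short run: P = 57.60, Y = 2895.80. Long run: P = 28.71.

AD shifts left: new AD is Y = 3299 − 7P. With Pᵉ = 125, SRAS is Y = 2723 + 3P.
Short run: 3299 − 7P = 2723 + 3P gives 576 = 10P, so P = 57.60 and Y = 3299 − 7P = 2895.80.
Y = 2895.80 is below potential 3098; expectations adjust and SRAS shifts right until Y = 3098.
Long run: on the new AD curve, 3098 = 3299 − 7P gives P = 28.71.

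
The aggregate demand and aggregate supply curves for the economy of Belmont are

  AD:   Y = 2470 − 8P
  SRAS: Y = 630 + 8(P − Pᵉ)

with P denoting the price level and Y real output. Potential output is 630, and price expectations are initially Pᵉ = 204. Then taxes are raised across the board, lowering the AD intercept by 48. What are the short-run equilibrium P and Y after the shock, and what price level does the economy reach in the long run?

Short run: P = 214, Y = 710. Long run: P = 224.

AD shifts left: new AD is Y = 2422 − 8P. With Pᵉ = 204, SRAS is Y = 8P − 1002.
Short run: 2422 − 8P = 8P − 1002 gives 3424 = 16P, so P = 214 and Y = 2422 − 8·214 = 710.
Y = 710 is above potential 630; expectations adjust and SRAS shifts left until Y = 630.
Long run: on the new AD curve, 630 = 2422 − 8P gives P = 224.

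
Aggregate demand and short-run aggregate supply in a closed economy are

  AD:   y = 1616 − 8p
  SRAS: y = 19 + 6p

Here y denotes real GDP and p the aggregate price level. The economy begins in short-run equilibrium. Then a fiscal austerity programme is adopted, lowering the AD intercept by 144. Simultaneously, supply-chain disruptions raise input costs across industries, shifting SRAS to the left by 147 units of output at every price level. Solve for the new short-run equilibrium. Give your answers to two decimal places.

After both shocks: AD is y = 1472 − 8p and SRAS is y = 6p − 128.
Setting them equal: 1600 = 14p, so p = 114.29.
Substituting into AD, y = 557.71.

p = 114.29, y = 557.71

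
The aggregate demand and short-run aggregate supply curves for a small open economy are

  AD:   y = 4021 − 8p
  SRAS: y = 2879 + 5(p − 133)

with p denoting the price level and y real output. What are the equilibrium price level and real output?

Write SRAS as y = 2879 + 5p − 665 = 2214 + 5p.
Set AD = SRAS: 4021 − 8p = 2214 + 5p, so 1807 = 13p and p = 139.
Then y = 4021 − 8·139 = 2909.

p = 139, y = 2909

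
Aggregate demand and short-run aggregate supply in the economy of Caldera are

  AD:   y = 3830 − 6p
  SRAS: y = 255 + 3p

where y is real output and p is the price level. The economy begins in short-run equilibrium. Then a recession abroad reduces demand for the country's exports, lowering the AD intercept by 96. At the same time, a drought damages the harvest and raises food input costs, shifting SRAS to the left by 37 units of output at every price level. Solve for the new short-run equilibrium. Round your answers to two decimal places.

p = 390.67, y = 1390.00

After both shocks: AD is y = 3734 − 6p and SRAS is y = 218 + 3p.
Setting them equal: 3516 = 9p, so p = 390.67.
Substituting into AD, y = 1390.00.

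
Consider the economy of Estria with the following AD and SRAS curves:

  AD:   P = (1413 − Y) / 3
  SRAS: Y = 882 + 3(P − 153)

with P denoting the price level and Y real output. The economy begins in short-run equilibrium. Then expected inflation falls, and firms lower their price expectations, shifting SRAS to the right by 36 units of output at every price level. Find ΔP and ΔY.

ΔP = -6, ΔY = +18

This is a positive supply shock: SRAS shifts right.
New SRAS: Y = 459 + 3P.
Set AD = SRAS: 1413 − 3P = 459 + 3P, so 954 = 6P and P = 159.
Y = 1413 − 3·159 = 936.
Initially P = 165, Y = 918, so ΔP = -6 and ΔY = +18.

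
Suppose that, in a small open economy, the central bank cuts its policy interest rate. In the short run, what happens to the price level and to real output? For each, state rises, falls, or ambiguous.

This is a positive demand shock: AD shifts right.
Moving along the upward-sloping SRAS curve, P rises and Y rises.

Price level: rises; output: rises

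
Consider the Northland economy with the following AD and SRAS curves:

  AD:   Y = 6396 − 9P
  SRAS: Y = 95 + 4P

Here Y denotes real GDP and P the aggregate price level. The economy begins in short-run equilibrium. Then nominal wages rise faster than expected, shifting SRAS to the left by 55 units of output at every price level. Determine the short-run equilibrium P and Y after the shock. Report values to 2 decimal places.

P = 488.92, Y = 1995.69

This is a negative supply shock: SRAS shifts left.
New SRAS: Y = 40 + 4P.
Set AD = SRAS: 6396 − 9P = 40 + 4P, so 6356 = 13P and P = 488.92.
Substituting into AD, Y = 1995.69.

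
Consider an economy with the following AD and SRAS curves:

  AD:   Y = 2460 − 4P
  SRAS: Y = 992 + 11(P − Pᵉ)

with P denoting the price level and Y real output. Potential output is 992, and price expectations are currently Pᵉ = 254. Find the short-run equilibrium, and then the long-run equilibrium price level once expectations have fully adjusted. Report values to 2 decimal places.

Short run: P = 284.13, Y = 1323.47. Long run: P = 367.00.

Short run: with Pᵉ = 254, SRAS is Y = 11P − 1802. Setting AD = SRAS gives 4262 = 15P, so P = 284.13 and Y = 2460 − 4P = 1323.47.
Output 1323.47 is above potential 992, so over time expected prices rise and SRAS shifts left until Y returns to 992.
Long run: Y = 992 on the AD curve gives 992 = 2460 − 4P, so P = 367.00.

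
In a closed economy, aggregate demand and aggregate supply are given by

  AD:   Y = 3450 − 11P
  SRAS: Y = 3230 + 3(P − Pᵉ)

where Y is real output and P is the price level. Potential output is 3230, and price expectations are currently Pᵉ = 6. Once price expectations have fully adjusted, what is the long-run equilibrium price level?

Long-run P = 20

Short run: with Pᵉ = 6, SRAS is Y = 3212 + 3P. Setting AD = SRAS gives 238 = 14P, so P = 17 and Y = 3450 − 11·17 = 3263.
Output 3263 is above potential 3230, so over time expected prices rise and SRAS shifts left until Y returns to 3230.
Long run: Y = 3230 on the AD curve gives 3230 = 3450 − 11P, so P = 20.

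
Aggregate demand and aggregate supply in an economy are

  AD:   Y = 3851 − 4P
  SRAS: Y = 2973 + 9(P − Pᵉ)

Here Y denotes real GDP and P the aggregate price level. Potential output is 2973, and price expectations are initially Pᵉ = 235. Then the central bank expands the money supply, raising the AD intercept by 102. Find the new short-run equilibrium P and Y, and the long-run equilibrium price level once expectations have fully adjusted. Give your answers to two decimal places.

Short run: P = 238.08, Y = 3000.69. Long run: P = 245.00.

AD shifts right: new AD is Y = 3953 − 4P. With Pᵉ = 235, SRAS is Y = 858 + 9P.
Short run: 3953 − 4P = 858 + 9P gives 3095 = 13P, so P = 238.08 and Y = 3953 − 4P = 3000.69.
Y = 3000.69 is above potential 2973; expectations adjust and SRAS shifts left until Y = 2973.
Long run: on the new AD curve, 2973 = 3953 − 4P gives P = 245.00.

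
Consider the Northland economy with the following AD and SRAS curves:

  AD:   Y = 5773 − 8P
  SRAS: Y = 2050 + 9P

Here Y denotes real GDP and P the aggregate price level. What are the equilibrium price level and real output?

Set AD = SRAS: 5773 − 8P = 2050 + 9P, so 3723 = 17P and P = 219.
Then Y = 5773 − 8·219 = 4021.

P = 219, Y = 4021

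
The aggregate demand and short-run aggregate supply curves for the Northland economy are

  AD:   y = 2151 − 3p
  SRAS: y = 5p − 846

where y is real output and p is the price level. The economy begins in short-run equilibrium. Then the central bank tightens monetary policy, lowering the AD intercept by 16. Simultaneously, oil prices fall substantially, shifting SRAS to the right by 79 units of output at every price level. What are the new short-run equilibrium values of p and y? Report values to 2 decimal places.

After both shocks: AD is y = 2135 − 3p and SRAS is y = 5p − 767.
Setting them equal: 2902 = 8p, so p = 362.75.
Substituting into AD, y = 1046.75.

p = 362.75, y = 1046.75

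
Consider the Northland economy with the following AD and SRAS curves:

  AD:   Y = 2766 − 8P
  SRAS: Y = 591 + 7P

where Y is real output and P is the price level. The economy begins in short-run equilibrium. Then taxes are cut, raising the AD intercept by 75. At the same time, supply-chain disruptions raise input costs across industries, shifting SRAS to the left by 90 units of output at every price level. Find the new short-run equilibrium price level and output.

P = 156, Y = 1593

After both shocks: AD is Y = 2841 − 8P and SRAS is Y = 501 + 7P.
Setting them equal: 2340 = 15P, so P = 156.
Y = 2841 − 8·156 = 1593.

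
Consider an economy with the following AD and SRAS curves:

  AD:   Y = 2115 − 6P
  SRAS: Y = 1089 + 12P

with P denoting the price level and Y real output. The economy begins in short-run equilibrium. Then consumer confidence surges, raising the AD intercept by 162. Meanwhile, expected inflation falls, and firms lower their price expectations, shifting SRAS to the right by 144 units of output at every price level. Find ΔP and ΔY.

After both shocks: AD is Y = 2277 − 6P and SRAS is Y = 1233 + 12P.
Setting them equal: 1044 = 18P, so P = 58.
Y = 2277 − 6·58 = 1929.
Initially P = 57, Y = 1773, so ΔP = +1 and ΔY = +156.

ΔP = +1, ΔY = +156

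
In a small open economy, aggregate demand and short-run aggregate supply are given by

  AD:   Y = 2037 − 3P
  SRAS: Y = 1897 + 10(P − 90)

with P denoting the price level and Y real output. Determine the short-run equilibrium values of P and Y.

Write SRAS as Y = 1897 + 10P − 900 = 997 + 10P.
Set AD = SRAS: 2037 − 3P = 997 + 10P, so 1040 = 13P and P = 80.
Then Y = 2037 − 3·80 = 1797.

P = 80, Y = 1797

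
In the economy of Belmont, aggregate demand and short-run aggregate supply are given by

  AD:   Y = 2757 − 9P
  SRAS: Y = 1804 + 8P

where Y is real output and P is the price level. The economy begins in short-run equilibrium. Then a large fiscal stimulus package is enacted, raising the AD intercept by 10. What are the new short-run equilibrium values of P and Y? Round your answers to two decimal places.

This is a positive demand shock: AD shifts right.
New AD: Y = 2767 − 9P.
Set AD = SRAS: 2767 − 9P = 1804 + 8P, so 963 = 17P and P = 56.65.
Substituting into AD, Y = 2257.18.

P = 56.65, Y = 2257.18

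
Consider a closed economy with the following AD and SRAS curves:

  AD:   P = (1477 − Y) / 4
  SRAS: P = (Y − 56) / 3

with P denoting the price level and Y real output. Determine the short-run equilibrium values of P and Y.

P = 203, Y = 665

Rearrange AD to Y = 1477 − 4P.
Rearrange SRAS to Y = 56 + 3P.
Set AD = SRAS: 1477 − 4P = 56 + 3P, so 1421 = 7P and P = 203.
Then Y = 1477 − 4·203 = 665.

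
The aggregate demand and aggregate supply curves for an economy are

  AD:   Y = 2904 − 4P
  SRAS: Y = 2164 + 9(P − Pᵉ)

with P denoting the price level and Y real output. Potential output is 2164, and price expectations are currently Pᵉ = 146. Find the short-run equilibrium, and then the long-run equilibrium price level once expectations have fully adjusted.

Short run: P = 158, Y = 2272. Long run: P = 185.

Short run: with Pᵉ = 146, SRAS is Y = 850 + 9P. Setting AD = SRAS gives 2054 = 13P, so P = 158 and Y = 2904 − 4·158 = 2272.
Output 2272 is above potential 2164, so over time expected prices rise and SRAS shifts left until Y returns to 2164.
Long run: Y = 2164 on the AD curve gives 2164 = 2904 − 4P, so P = 185.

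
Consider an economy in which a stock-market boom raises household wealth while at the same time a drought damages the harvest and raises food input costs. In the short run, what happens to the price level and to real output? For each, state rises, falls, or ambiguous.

Price level: rises; output: ambiguous

The first event is a positive demand shock: AD shifts right, which by itself pushes P up and Y up.
The second is an adverse supply shock: SRAS shifts left, which by itself pushes P up and Y down.
Both shocks push P up, so P rises. The two shocks push Y in opposite directions, so the effect on Y is ambiguous.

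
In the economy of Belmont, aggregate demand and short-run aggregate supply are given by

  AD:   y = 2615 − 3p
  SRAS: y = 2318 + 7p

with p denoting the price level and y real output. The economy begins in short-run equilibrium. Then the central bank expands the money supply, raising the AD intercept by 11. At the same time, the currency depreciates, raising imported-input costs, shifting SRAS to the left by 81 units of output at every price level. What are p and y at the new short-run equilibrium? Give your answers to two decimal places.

After both shocks: AD is y = 2626 − 3p and SRAS is y = 2237 + 7p.
Setting them equal: 389 = 10p, so p = 38.90.
Substituting into AD, y = 2509.30.

p = 38.90, y = 2509.30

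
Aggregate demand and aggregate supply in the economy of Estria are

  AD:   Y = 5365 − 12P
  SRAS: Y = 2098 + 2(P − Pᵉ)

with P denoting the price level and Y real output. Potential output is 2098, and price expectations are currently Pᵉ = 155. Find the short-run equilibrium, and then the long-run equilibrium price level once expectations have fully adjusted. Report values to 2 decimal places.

Short run: P = 255.50, Y = 2299.00. Long run: P = 272.25.

Short run: with Pᵉ = 155, SRAS is Y = 1788 + 2P. Setting AD = SRAS gives 3577 = 14P, so P = 255.50 and Y = 5365 − 12P = 2299.00.
Output 2299.00 is above potential 2098, so over time expected prices rise and SRAS shifts left until Y returns to 2098.
Long run: Y = 2098 on the AD curve gives 2098 = 5365 − 12P, so P = 272.25.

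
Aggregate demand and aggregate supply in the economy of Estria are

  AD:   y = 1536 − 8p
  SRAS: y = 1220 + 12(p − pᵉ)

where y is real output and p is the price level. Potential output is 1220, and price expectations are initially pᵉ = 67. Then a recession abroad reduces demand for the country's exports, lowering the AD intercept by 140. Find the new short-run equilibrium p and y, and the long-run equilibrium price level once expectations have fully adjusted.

Short run: p = 49, y = 1004. Long run: p = 22.

AD shifts left: new AD is y = 1396 − 8p. With pᵉ = 67, SRAS is y = 416 + 12p.
Short run: 1396 − 8p = 416 + 12p gives 980 = 20p, so p = 49 and y = 1396 − 8·49 = 1004.
y = 1004 is below potential 1220; expectations adjust and SRAS shifts right until y = 1220.
Long run: on the new AD curve, 1220 = 1396 − 8p gives p = 22.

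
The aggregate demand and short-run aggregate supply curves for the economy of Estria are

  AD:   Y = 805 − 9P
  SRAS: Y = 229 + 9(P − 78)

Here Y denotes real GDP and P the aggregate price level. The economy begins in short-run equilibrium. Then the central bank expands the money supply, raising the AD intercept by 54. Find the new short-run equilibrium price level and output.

This is a positive demand shock: AD shifts right.
New AD: Y = 859 − 9P.
SRAS can be written Y = 9P − 473.
Set AD = SRAS: 859 − 9P = 9P − 473, so 1332 = 18P and P = 74.
Y = 859 − 9·74 = 193.

P = 74, Y = 193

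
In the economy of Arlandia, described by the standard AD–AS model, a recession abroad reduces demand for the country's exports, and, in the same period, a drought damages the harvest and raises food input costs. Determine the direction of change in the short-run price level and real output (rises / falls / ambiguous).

The first event is a negative demand shock: AD shifts left, which by itself pushes P down and Y down.
The second is an adverse supply shock: SRAS shifts left, which by itself pushes P up and Y down.
The two shocks push P in opposite directions, so the effect on P is ambiguous. Both shocks push Y down, so Y falls.

Price level: ambiguous; output: falls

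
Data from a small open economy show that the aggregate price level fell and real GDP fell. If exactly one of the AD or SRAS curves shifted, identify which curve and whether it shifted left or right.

AD shifted left

P fell and Y fell. An AD shift moves P and Y in the same direction; an SRAS shift moves them in opposite directions.
Here P and Y moved in the same direction, so the AD curve shifted.
Since Y fell, AD shifted left.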